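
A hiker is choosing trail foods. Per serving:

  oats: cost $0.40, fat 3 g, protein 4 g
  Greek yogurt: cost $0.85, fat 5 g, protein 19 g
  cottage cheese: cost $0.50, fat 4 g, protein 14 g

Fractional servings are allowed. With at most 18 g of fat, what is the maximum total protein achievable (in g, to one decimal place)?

68.4 g

Protein per g fat: Greek yogurt 3.8, cottage cheese 3.5, oats 1.333.
With no serving limits, spend the whole fat allowance on Greek yogurt: 18 g / 5 g × 19 g = 68.4 g.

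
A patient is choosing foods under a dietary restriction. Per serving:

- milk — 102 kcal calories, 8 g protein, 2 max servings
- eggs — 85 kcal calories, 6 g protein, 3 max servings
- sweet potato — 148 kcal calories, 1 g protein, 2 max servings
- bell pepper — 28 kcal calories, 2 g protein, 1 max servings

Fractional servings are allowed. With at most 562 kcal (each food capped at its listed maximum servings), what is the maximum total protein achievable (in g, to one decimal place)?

Protein per kcal: milk 0.07843, bell pepper 0.07143, eggs 0.07059, sweet potato 0.006757.
Take 2 servings of milk: uses 204 kcal, +16.0 g protein (running total 16.0 g).
Take 1 serving of bell pepper: uses 28 kcal, +2.0 g protein (running total 18.0 g).
Take 3 servings of eggs: uses 255 kcal, +18.0 g protein (running total 36.0 g).
Take 0.5068 servings of sweet potato: uses 75 kcal, +0.5 g protein (running total 36.5 g).
Greedy by best ratio exhausts the calories allowance optimally: 36.5 g.

36.5 g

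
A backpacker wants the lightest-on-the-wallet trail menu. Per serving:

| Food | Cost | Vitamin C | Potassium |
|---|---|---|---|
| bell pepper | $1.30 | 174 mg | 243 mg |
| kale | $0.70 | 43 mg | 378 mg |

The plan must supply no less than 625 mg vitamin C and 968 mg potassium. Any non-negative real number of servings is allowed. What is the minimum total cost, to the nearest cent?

With two linear requirements the optimum uses one or two foods; enumerate the corners.
bell pepper only: max(625/174, 968/243) = 3.984 servings → $5.18.
kale only: max(625/43, 968/378) = 14.53 servings → $10.17.
bell pepper + kale with both tight: 3.518 servings and 0.2993 servings → $4.78.
Cheapest feasible corner: $4.78.

$4.78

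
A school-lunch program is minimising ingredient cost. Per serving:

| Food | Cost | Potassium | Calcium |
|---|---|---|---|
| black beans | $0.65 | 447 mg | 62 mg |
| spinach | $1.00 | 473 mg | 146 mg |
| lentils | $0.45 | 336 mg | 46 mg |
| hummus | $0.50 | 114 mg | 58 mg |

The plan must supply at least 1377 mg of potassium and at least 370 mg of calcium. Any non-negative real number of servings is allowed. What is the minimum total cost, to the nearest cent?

$2.66

Minimising a linear cost over {potassium ≥ 1377, calcium ≥ 370, servings ≥ 0} — the optimum is at a vertex, using one or two foods.
black beans only: max(1377/447, 370/62) = 5.968 servings → $3.88.
spinach only: max(1377/473, 370/146) = 2.911 servings → $2.91.
lentils only: max(1377/336, 370/46) = 8.043 servings → $3.62.
hummus only: max(1377/114, 370/58) = 12.08 servings → $6.04.
black beans + spinach with both tight: 0.7244 servings and 2.227 servings → $2.70.
black beans + lentils: the both-tight solution has a negative serving — not a feasible corner.
black beans + hummus with both tight: 1.998 servings and 4.243 servings → $3.42.
spinach + lentils with both tight: 2.234 servings and 0.9536 servings → $2.66.
spinach + hummus with both targets exact would need a negative amount; discard.
lentils + hummus with both tight: 2.646 servings and 4.281 servings → $3.33.
The minimum over all feasible corners is $2.66.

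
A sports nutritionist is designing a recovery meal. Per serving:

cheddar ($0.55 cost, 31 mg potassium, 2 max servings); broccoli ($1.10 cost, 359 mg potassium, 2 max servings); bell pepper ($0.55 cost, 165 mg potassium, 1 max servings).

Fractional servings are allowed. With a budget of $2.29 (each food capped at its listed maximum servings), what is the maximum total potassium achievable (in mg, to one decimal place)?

Potassium per dollar: broccoli 326.4, bell pepper 300, cheddar 56.36.
Take 2 servings of broccoli: spends $2.20, +718.0 mg potassium (running total 718.0 mg).
Take 0.1636 servings of bell pepper: spends $0.09, +27.0 mg potassium (running total 745.0 mg).
Filling greedily by potassium-per-dollar is optimal for one linear limit, giving 745.0 mg.

745.0 mg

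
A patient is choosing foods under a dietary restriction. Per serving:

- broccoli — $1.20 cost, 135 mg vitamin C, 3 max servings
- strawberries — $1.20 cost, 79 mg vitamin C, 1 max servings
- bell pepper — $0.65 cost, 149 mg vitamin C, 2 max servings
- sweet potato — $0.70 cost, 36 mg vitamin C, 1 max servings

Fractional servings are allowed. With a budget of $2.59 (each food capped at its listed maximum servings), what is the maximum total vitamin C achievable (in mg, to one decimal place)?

Vitamin C per dollar: bell pepper 229.2, broccoli 112.5, strawberries 65.83, sweet potato 51.43.
Take 2 servings of bell pepper: spends $1.30, +298.0 mg vitamin C (running total 298.0 mg).
Take 1.075 servings of broccoli: spends $1.29, +145.1 mg vitamin C (running total 443.1 mg).
Filling greedily by vitamin C-per-dollar is optimal for one linear limit, giving 443.1 mg.

443.1 mg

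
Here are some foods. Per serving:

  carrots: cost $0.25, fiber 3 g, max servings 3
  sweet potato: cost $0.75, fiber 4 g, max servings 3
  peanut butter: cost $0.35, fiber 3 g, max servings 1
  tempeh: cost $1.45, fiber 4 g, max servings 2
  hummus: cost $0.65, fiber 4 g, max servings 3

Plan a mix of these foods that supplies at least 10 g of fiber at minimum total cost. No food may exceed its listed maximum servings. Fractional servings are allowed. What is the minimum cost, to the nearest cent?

Cost per g of fiber: carrots $0.0833, peanut butter $0.1167, hummus $0.1625, sweet potato $0.1875, tempeh $0.3625.
Take 3 servings of carrots: +9.0 g fiber for $0.75 (total $0.75, still need 1.0 g).
Take 0.3333 servings of peanut butter: +1.0 g fiber for $0.12 (total $0.87, still need 0.0 g).
Greedy by cheapest-per-g is optimal for a single linear constraint, so the minimum cost is $0.87.

$0.87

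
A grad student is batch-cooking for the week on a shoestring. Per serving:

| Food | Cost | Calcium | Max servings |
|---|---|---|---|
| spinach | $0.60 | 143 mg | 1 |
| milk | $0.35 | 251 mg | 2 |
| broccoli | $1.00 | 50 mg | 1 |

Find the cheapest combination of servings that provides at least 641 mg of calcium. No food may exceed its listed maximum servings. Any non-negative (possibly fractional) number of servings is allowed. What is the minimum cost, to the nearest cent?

$1.28

Cost per mg of calcium: milk $0.0014, spinach $0.0042, broccoli $0.0200.
Take 2 servings of milk: +502.0 mg calcium for $0.70 (total $0.70, still need 139.0 mg).
Take 0.972 servings of spinach: +139.0 mg calcium for $0.58 (total $1.28, still need 0.0 mg).
Greedy by cheapest-per-mg is optimal for a single linear constraint, so the minimum cost is $1.28.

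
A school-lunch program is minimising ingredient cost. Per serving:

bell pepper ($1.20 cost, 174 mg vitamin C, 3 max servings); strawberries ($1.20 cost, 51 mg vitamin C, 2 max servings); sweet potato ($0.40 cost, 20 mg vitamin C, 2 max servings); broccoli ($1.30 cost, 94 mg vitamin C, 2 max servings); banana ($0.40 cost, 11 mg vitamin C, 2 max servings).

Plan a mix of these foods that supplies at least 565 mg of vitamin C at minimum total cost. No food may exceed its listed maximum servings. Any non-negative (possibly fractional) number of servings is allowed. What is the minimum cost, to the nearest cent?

Cost per mg of vitamin C: bell pepper $0.0069, broccoli $0.0138, sweet potato $0.0200, strawberries $0.0235, banana $0.0364.
Take 3 servings of bell pepper: +522.0 mg vitamin C for $3.60 (total $3.60, still need 43.0 mg).
Take 0.4574 servings of broccoli: +43.0 mg vitamin C for $0.59 (total $4.19, still need 0.0 mg).
Filling from the cheapest source first is optimal under one linear minimum: $4.19.

$4.19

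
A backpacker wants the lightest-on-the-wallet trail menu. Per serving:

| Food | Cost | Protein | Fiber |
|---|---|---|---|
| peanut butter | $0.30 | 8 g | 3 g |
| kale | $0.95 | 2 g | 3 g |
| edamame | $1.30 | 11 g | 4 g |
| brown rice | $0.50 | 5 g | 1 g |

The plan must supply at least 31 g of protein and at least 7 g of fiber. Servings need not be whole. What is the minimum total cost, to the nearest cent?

$1.16

peanut butter only: max(31/8, 7/3) = 3.875 servings → $1.16.
kale only: max(31/2, 7/3) = 15.5 servings → $14.72.
edamame only: max(31/11, 7/4) = 2.818 servings → $3.66.
brown rice only: max(31/5, 7/1) = 7 servings → $3.50.
peanut butter + kale with both targets exact would need a negative amount; discard.
peanut butter + edamame: the both-tight solution has a negative serving — not a feasible corner.
peanut butter + brown rice with both tight: 0.5714 servings and 5.286 servings → $2.81.
kale + edamame: intersection lies outside the first quadrant.
kale + brown rice with both tight: 0.3077 servings and 6.077 servings → $3.33.
edamame + brown rice with both tight: 0.4444 servings and 5.222 servings → $3.19.
The minimum over all feasible corners is $1.16.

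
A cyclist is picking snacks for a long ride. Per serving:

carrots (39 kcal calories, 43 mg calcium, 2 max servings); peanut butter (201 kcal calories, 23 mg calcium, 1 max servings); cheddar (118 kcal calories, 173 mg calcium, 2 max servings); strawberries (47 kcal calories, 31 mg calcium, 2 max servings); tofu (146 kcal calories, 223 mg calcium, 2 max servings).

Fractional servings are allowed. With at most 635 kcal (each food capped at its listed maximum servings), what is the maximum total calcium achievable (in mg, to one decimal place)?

Calcium per kcal: tofu 1.527, cheddar 1.466, carrots 1.103, strawberries 0.6596, peanut butter 0.1144.
Take 2 servings of tofu: uses 292 kcal, +446.0 mg calcium (running total 446.0 mg).
Take 2 servings of cheddar: uses 236 kcal, +346.0 mg calcium (running total 792.0 mg).
Take 2 servings of carrots: uses 78 kcal, +86.0 mg calcium (running total 878.0 mg).
Take 0.617 servings of strawberries: uses 29 kcal, +19.1 mg calcium (running total 897.1 mg).
Greedy by best ratio exhausts the calories allowance optimally: 897.1 mg.

897.1 mg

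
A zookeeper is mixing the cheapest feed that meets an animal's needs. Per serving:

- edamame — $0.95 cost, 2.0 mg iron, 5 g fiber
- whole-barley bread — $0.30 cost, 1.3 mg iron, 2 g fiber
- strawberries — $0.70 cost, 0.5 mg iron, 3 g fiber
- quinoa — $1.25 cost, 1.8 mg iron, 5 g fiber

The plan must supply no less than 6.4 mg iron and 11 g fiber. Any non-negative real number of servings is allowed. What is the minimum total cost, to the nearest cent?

$1.65

Check every corner: each single food scaled to meet both minima, and each pair solved so both constraints bind.
edamame only: max(6.4/2.0, 11/5) = 3.2 servings → $3.04.
whole-barley bread only: max(6.4/1.3, 11/2) = 5.5 servings → $1.65.
strawberries only: max(6.4/0.5, 11/3) = 12.8 servings → $8.96.
quinoa only: max(6.4/1.8, 11/5) = 3.556 servings → $4.44.
edamame + whole-barley bread with both tight: 0.6 servings and 4 servings → $1.77.
edamame + strawberries with both targets exact would need a negative amount; discard.
edamame + quinoa with both targets exact would need a negative amount; discard.
whole-barley bread + strawberries with both tight: 4.724 servings and 0.5172 servings → $1.78.
whole-barley bread + quinoa with both tight: 4.207 servings and 0.5172 servings → $1.91.
strawberries + quinoa with both targets exact would need a negative amount; discard.
So the least-cost plan costs $1.65.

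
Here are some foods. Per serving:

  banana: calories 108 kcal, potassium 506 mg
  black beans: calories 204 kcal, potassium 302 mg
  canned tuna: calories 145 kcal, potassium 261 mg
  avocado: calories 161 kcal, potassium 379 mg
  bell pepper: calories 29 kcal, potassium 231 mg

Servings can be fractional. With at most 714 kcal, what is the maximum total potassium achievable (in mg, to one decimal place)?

Potassium per kcal: bell pepper 7.966, banana 4.685, avocado 2.354, canned tuna 1.8, black beans 1.48.
With no serving limits, spend the whole calories allowance on bell pepper: 714 kcal / 29 kcal × 231 mg = 5687.4 mg.

5687.4 mg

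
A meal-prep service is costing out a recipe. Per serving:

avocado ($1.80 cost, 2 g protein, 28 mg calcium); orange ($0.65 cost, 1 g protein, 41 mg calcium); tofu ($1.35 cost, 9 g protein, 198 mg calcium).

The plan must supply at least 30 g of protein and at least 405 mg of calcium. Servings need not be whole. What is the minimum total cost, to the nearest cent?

$4.50

The cheapest plan sits at a corner of the feasible region — with two constraints it uses at most two foods.
avocado only: max(30/2, 405/28) = 15 servings → $27.00.
orange only: max(30/1, 405/41) = 30 servings → $19.50.
tofu only: max(30/9, 405/198) = 3.333 servings → $4.50.
avocado + orange: the both-tight solution has a negative serving — not a feasible corner.
avocado + tofu: the both-tight solution has a negative serving — not a feasible corner.
orange + tofu: intersection lies outside the first quadrant.
Cheapest feasible corner: $4.50.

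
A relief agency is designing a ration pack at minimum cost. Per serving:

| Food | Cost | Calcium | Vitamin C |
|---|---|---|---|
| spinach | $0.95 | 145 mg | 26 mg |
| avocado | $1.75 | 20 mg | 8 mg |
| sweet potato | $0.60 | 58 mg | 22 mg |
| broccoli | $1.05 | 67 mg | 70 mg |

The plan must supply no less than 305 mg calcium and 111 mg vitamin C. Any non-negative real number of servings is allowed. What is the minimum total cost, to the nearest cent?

$2.59

With two linear requirements the optimum uses one or two foods; enumerate the corners.
spinach only: max(305/145, 111/26) = 4.269 servings → $4.06.
avocado only: max(305/20, 111/8) = 15.25 servings → $26.69.
sweet potato only: max(305/58, 111/22) = 5.259 servings → $3.16.
broccoli only: max(305/67, 111/70) = 4.552 servings → $4.78.
spinach + avocado with both tight: 0.3438 servings and 12.76 servings → $22.65.
spinach + sweet potato with both tight: 0.1617 servings and 4.854 servings → $3.07.
spinach + broccoli with both tight: 1.655 servings and 0.9711 servings → $2.59.
avocado + sweet potato: intersection lies outside the first quadrant.
avocado + broccoli: intersection lies outside the first quadrant.
sweet potato + broccoli: intersection lies outside the first quadrant.
Cheapest feasible corner: $2.59.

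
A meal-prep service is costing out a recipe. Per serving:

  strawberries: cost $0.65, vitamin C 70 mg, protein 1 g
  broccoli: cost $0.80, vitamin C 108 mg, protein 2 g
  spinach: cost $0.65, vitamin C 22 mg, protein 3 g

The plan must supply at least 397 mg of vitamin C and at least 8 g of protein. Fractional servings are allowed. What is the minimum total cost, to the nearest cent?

$3.06

Check every corner: each single food scaled to meet both minima, and each pair solved so both constraints bind.
strawberries only: max(397/70, 8/1) = 8 servings → $5.20.
broccoli only: max(397/108, 8/2) = 4 servings → $3.20.
spinach only: max(397/22, 8/3) = 18.05 servings → $11.73.
strawberries + broccoli with both targets exact would need a negative amount; discard.
strawberries + spinach with both tight: 5.399 servings and 0.867 servings → $4.07.
broccoli + spinach with both tight: 3.625 servings and 0.25 servings → $3.06.
So the least-cost plan costs $3.06.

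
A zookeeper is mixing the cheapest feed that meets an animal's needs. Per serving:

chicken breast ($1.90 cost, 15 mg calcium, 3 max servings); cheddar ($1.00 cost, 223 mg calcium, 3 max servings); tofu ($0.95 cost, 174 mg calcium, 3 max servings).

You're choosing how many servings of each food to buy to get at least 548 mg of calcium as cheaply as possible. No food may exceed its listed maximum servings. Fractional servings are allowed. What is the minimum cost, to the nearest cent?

Cost per mg of calcium: cheddar $0.0045, tofu $0.0055, chicken breast $0.1267.
Take 2.457 servings of cheddar: +548.0 mg calcium for $2.46 (total $2.46, still need 0.0 mg).
Greedy by cheapest-per-mg is optimal for a single linear constraint, so the minimum cost is $2.46.

$2.46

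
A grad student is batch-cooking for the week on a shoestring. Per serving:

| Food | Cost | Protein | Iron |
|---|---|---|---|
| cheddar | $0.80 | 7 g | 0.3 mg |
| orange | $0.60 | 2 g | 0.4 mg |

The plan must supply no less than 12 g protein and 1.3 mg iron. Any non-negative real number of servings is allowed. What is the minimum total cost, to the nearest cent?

$2.30

An LP optimum is at a vertex; with two nutrient constraints at most two foods are used. Check each candidate.
cheddar only: max(12/7, 1.3/0.3) = 4.333 servings → $3.47.
orange only: max(12/2, 1.3/0.4) = 6 servings → $3.60.
cheddar + orange with both tight: 1 serving and 2.5 servings → $2.30.
The minimum over all feasible corners is $2.30.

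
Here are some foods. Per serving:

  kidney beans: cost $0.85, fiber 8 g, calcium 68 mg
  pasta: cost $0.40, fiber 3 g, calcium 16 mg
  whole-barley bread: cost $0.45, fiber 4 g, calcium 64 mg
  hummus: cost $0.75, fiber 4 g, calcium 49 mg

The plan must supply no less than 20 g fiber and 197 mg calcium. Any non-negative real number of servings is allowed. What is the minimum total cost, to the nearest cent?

A basic optimal solution has at most two foods positive. Try each food alone and each pair with both targets met exactly.
kidney beans only: max(20/8, 197/68) = 2.897 servings → $2.46.
pasta only: max(20/3, 197/16) = 12.31 servings → $4.92.
whole-barley bread only: max(20/4, 197/64) = 5 servings → $2.25.
hummus only: max(20/4, 197/49) = 5 servings → $3.75.
kidney beans + pasta: intersection lies outside the first quadrant.
kidney beans + whole-barley bread with both tight: 2.05 servings and 0.9 servings → $2.15.
kidney beans + hummus with both tight: 1.6 servings and 1.8 servings → $2.71.
pasta + whole-barley bread with both tight: 3.844 servings and 2.117 servings → $2.49.
pasta + hummus with both tight: 2.313 servings and 3.265 servings → $3.37.
whole-barley bread + hummus with both targets exact would need a negative amount; discard.
Cheapest feasible corner: $2.15.

$2.15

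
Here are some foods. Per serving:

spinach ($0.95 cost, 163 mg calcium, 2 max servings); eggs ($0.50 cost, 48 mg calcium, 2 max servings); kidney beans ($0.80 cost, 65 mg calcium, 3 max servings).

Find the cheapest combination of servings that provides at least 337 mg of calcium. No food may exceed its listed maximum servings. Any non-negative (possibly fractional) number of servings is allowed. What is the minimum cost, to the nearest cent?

Cost per mg of calcium: spinach $0.0058, eggs $0.0104, kidney beans $0.0123.
Take 2 servings of spinach: +326.0 mg calcium for $1.90 (total $1.90, still need 11.0 mg).
Take 0.2292 servings of eggs: +11.0 mg calcium for $0.11 (total $2.01, still need 0.0 mg).
Greedy by cheapest-per-mg is optimal for a single linear constraint, so the minimum cost is $2.01.

$2.01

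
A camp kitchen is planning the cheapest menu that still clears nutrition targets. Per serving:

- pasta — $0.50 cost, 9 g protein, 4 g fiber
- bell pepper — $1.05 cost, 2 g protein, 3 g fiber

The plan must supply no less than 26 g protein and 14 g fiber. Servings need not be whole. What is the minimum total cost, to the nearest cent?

$1.75

Check every corner: each single food scaled to meet both minima, and each pair solved so both constraints bind.
pasta only: max(26/9, 14/4) = 3.5 servings → $1.75.
bell pepper only: max(26/2, 14/3) = 13 servings → $13.65.
pasta + bell pepper with both tight: 2.632 servings and 1.158 servings → $2.53.
The minimum over all feasible corners is $1.75.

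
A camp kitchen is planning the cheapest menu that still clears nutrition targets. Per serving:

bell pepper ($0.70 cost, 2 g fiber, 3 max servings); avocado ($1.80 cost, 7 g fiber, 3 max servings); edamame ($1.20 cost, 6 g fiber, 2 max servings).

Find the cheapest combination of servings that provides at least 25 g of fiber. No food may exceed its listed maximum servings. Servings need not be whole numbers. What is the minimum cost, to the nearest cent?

Cost per g of fiber: edamame $0.2000, avocado $0.2571, bell pepper $0.3500.
Take 2 servings of edamame: +12.0 g fiber for $2.40 (total $2.40, still need 13.0 g).
Take 1.857 servings of avocado: +13.0 g fiber for $3.34 (total $5.74, still need 0.0 g).
Filling from the cheapest source first is optimal under one linear minimum: $5.74.

$5.74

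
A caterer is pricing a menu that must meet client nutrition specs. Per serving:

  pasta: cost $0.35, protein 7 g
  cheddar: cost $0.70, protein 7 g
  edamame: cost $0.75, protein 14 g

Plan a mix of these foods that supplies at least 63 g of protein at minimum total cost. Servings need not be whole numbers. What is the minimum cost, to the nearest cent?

Cost per g of protein: pasta $0.0500, edamame $0.0536, cheddar $0.1000.
With no serving limits, use only pasta: 63 g / 7 g = 9 servings × $0.35 = $3.15.

$3.15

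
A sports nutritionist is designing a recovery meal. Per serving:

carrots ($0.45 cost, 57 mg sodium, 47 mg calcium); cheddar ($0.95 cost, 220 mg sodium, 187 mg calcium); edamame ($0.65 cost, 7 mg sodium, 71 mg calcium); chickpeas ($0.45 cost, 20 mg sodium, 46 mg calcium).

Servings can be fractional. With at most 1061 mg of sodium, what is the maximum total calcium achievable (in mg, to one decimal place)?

Calcium per mg sodium: edamame 10.14, chickpeas 2.3, cheddar 0.85, carrots 0.8246.
With no serving limits, spend the whole sodium allowance on edamame: 1061 mg / 7 mg × 71 mg = 10761.6 mg.

10761.6 mg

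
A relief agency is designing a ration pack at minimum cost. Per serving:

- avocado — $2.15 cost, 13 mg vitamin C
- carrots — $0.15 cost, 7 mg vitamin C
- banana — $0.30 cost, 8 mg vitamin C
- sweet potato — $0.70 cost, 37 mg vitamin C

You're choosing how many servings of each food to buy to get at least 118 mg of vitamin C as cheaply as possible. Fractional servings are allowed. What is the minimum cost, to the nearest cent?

Cost per mg of vitamin C: sweet potato $0.0189, carrots $0.0214, banana $0.0375, avocado $0.1654.
With no serving limits, use only sweet potato: 118 mg / 37 mg = 3.189 servings × $0.70 = $2.23.

$2.23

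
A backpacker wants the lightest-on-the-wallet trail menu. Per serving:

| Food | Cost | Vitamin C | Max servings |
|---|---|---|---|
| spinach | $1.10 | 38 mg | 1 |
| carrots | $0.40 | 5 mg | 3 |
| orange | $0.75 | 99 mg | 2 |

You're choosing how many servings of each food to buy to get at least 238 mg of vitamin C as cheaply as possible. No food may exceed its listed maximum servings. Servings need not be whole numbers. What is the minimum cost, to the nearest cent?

Cost per mg of vitamin C: orange $0.0076, spinach $0.0289, carrots $0.0800.
Take 2 servings of orange: +198.0 mg vitamin C for $1.50 (total $1.50, still need 40.0 mg).
Take 1 serving of spinach: +38.0 mg vitamin C for $1.10 (total $2.60, still need 2.0 mg).
Take 0.4 servings of carrots: +2.0 mg vitamin C for $0.16 (total $2.76, still need 0.0 mg).
Greedy by cheapest-per-mg is optimal for a single linear constraint, so the minimum cost is $2.76.

$2.76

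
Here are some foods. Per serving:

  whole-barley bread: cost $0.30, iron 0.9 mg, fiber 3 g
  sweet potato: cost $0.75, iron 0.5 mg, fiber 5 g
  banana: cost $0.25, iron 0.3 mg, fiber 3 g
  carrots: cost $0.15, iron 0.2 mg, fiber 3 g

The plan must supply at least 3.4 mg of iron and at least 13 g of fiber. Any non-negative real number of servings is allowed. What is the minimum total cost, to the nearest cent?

For a min-cost LP with two ≥-constraints, a basic feasible solution has at most two positive variables.
whole-barley bread only: max(3.4/0.9, 13/3) = 4.333 servings → $1.30.
sweet potato only: max(3.4/0.5, 13/5) = 6.8 servings → $5.10.
banana only: max(3.4/0.3, 13/3) = 11.33 servings → $2.83.
carrots only: max(3.4/0.2, 13/3) = 17 servings → $2.55.
whole-barley bread + sweet potato with both tight: 3.5 servings and 0.5 servings → $1.43.
whole-barley bread + banana with both tight: 3.5 servings and 0.8333 servings → $1.26.
whole-barley bread + carrots with both tight: 3.619 servings and 0.7143 servings → $1.19.
sweet potato + banana (both tight): parallel constraints — no distinct corner.
sweet potato + carrots: the both-tight solution has a negative serving — not a feasible corner.
banana + carrots: intersection lies outside the first quadrant.
So the least-cost plan costs $1.19.

$1.19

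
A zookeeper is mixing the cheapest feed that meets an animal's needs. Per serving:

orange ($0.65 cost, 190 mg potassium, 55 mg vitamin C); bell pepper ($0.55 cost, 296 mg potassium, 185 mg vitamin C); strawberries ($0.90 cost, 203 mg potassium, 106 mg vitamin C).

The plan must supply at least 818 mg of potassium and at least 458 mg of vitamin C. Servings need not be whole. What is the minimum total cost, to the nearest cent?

Minimising a linear cost over {potassium ≥ 818, vitamin C ≥ 458, servings ≥ 0} — the optimum is at a vertex, using one or two foods.
orange only: max(818/190, 458/55) = 8.327 servings → $5.41.
bell pepper only: max(818/296, 458/185) = 2.764 servings → $1.52.
strawberries only: max(818/203, 458/106) = 4.321 servings → $3.89.
orange + bell pepper with both tight: 0.8353 servings and 2.227 servings → $1.77.
orange + strawberries: intersection lies outside the first quadrant.
bell pepper + strawberries with both tight: 1.014 servings and 2.551 servings → $2.85.
The minimum over all feasible corners is $1.52.

$1.52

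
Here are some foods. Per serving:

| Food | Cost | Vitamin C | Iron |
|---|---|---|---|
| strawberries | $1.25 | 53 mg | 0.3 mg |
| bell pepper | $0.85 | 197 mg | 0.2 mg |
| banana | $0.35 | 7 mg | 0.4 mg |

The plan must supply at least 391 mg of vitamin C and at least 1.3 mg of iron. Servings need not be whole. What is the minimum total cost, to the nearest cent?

$2.42

For a min-cost LP with two ≥-constraints, a basic feasible solution has at most two positive variables.
strawberries only: max(391/53, 1.3/0.3) = 7.377 servings → $9.22.
bell pepper only: max(391/197, 1.3/0.2) = 6.5 servings → $5.53.
banana only: max(391/7, 1.3/0.4) = 55.86 servings → $19.55.
strawberries + bell pepper with both tight: 3.668 servings and 0.9979 servings → $5.43.
strawberries + banana with both targets exact would need a negative amount; discard.
bell pepper + banana with both tight: 1.903 servings and 2.298 servings → $2.42.
Cheapest feasible corner: $2.42.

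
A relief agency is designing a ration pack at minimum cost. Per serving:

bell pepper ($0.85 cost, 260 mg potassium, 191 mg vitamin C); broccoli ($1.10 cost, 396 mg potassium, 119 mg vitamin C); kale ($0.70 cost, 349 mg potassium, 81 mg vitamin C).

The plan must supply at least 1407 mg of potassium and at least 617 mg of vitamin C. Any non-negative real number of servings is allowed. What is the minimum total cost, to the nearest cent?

$3.55

bell pepper only: max(1407/260, 617/191) = 5.412 servings → $4.60.
broccoli only: max(1407/396, 617/119) = 5.185 servings → $5.70.
kale only: max(1407/349, 617/81) = 7.617 servings → $5.33.
bell pepper + broccoli with both tight: 1.72 servings and 2.423 servings → $4.13.
bell pepper + kale with both tight: 2.223 servings and 2.375 servings → $3.55.
broccoli + kale: intersection lies outside the first quadrant.
The minimum over all feasible corners is $3.55.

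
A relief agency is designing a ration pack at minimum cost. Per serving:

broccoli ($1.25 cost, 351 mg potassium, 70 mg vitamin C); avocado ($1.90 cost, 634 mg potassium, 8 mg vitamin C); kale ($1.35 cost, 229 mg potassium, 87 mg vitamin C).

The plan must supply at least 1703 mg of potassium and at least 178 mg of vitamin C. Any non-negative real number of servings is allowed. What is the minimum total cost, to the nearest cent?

$5.58

At the optimum either one food covers both requirements or two foods hit both targets exactly; no other combination can be cheaper.
broccoli only: max(1703/351, 178/70) = 4.852 servings → $6.06.
avocado only: max(1703/634, 178/8) = 22.25 servings → $42.27.
kale only: max(1703/229, 178/87) = 7.437 servings → $10.04.
broccoli + avocado with both tight: 2.387 servings and 1.365 servings → $5.58.
broccoli + kale: intersection lies outside the first quadrant.
avocado + kale with both tight: 2.014 servings and 1.861 servings → $6.34.
So the least-cost plan costs $5.58.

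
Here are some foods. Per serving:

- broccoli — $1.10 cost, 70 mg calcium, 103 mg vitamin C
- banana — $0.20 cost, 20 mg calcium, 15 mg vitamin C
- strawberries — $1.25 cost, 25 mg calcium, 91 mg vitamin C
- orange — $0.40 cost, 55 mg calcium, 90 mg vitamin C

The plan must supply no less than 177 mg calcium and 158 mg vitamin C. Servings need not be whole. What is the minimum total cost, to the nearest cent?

Check every corner: each single food scaled to meet both minima, and each pair solved so both constraints bind.
broccoli only: max(177/70, 158/103) = 2.529 servings → $2.78.
banana only: max(177/20, 158/15) = 10.53 servings → $2.11.
strawberries only: max(177/25, 158/91) = 7.08 servings → $8.85.
orange only: max(177/55, 158/90) = 3.218 servings → $1.29.
broccoli + banana with both tight: 0.5 servings and 7.1 servings → $1.97.
broccoli + strawberries: the both-tight solution has a negative serving — not a feasible corner.
broccoli + orange with both targets exact would need a negative amount; discard.
banana + strawberries with both tight: 8.413 servings and 0.3495 servings → $2.12.
banana + orange with both tight: 7.426 servings and 0.5179 servings → $1.69.
strawberries + orange with both targets exact would need a negative amount; discard.
Cheapest feasible corner: $1.29.

$1.29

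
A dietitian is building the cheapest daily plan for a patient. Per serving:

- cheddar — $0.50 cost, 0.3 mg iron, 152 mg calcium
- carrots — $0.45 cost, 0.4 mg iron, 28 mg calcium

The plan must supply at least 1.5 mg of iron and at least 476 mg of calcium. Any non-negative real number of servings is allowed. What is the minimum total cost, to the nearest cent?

Check every corner: each single food scaled to meet both minima, and each pair solved so both constraints bind.
cheddar only: max(1.5/0.3, 476/152) = 5 servings → $2.50.
carrots only: max(1.5/0.4, 476/28) = 17 servings → $7.65.
cheddar + carrots with both tight: 2.832 servings and 1.626 servings → $2.15.
The minimum over all feasible corners is $2.15.

$2.15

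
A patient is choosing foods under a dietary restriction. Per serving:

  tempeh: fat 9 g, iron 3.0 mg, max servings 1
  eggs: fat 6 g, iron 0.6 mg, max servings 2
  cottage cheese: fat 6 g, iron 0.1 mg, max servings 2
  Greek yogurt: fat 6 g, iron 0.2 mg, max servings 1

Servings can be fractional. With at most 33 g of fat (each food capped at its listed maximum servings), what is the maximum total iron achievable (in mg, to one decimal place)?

Iron per g fat: tempeh 0.3333, eggs 0.1, Greek yogurt 0.03333, cottage cheese 0.01667.
Take 1 serving of tempeh: uses 9 g fat, +3.0 mg iron (running total 3.0 mg).
Take 2 servings of eggs: uses 12 g fat, +1.2 mg iron (running total 4.2 mg).
Take 1 serving of Greek yogurt: uses 6 g fat, +0.2 mg iron (running total 4.4 mg).
Take 1 serving of cottage cheese: uses 6 g fat, +0.1 mg iron (running total 4.5 mg).
Greedy by best ratio exhausts the fat allowance optimally: 4.5 mg.

4.5 mg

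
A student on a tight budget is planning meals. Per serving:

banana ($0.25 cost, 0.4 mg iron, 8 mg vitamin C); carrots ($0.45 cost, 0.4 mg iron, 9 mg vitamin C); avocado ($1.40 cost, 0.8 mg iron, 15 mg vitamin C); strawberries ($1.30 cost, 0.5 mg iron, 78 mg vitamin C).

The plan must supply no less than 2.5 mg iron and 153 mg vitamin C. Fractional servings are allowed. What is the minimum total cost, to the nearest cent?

This is a tiny linear program; its minimum lies at a vertex of the feasible set. List the vertices and price them.
banana only: max(2.5/0.4, 153/8) = 19.12 servings → $4.78.
carrots only: max(2.5/0.4, 153/9) = 17 servings → $7.65.
avocado only: max(2.5/0.8, 153/15) = 10.2 servings → $14.28.
strawberries only: max(2.5/0.5, 153/78) = 5 servings → $6.50.
banana + carrots: the both-tight solution has a negative serving — not a feasible corner.
banana + avocado: intersection lies outside the first quadrant.
banana + strawberries with both tight: 4.357 servings and 1.515 servings → $3.06.
carrots + avocado with both targets exact would need a negative amount; discard.
carrots + strawberries with both tight: 4.438 servings and 1.449 servings → $3.88.
avocado + strawberries with both tight: 2.158 servings and 1.546 servings → $5.03.
So the least-cost plan costs $3.06.

$3.06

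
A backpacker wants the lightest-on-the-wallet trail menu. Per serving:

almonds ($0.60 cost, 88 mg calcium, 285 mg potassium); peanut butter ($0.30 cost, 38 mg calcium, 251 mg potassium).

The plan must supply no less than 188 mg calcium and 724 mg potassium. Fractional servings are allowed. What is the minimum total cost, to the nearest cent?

$1.32

A basic optimal solution has at most two foods positive. Try each food alone and each pair with both targets met exactly.
almonds only: max(188/88, 724/285) = 2.54 servings → $1.52.
peanut butter only: max(188/38, 724/251) = 4.947 servings → $1.48.
almonds + peanut butter with both tight: 1.748 servings and 0.9 servings → $1.32.
So the least-cost plan costs $1.32.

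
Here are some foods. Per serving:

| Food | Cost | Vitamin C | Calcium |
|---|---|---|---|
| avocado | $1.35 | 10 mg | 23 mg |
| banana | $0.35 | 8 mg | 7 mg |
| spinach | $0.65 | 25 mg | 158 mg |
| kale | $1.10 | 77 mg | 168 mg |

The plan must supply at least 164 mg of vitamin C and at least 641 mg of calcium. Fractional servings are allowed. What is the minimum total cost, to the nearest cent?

The cheapest plan sits at a corner of the feasible region — with two constraints it uses at most two foods.
avocado only: max(164/10, 641/23) = 27.87 servings → $37.62.
banana only: max(164/8, 641/7) = 91.57 servings → $32.05.
spinach only: max(164/25, 641/158) = 6.56 servings → $4.26.
kale only: max(164/77, 641/168) = 3.815 servings → $4.20.
avocado + banana: intersection lies outside the first quadrant.
avocado + spinach with both tight: 9.838 servings and 2.625 servings → $14.99.
avocado + kale: the both-tight solution has a negative serving — not a feasible corner.
banana + spinach with both tight: 9.079 servings and 3.655 servings → $5.55.
banana + kale with both targets exact would need a negative amount; discard.
spinach + kale with both tight: 2.737 servings and 1.241 servings → $3.14.
Cheapest feasible corner: $3.14.

$3.14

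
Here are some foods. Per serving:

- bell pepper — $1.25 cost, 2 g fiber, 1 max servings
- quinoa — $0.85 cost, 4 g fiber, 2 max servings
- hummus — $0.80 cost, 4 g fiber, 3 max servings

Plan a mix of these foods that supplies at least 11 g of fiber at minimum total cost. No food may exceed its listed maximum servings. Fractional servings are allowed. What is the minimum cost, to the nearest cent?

Cost per g of fiber: hummus $0.2000, quinoa $0.2125, bell pepper $0.6250.
Take 2.75 servings of hummus: +11.0 g fiber for $2.20 (total $2.20, still need 0.0 g).
Filling from the cheapest source first is optimal under one linear minimum: $2.20.

$2.20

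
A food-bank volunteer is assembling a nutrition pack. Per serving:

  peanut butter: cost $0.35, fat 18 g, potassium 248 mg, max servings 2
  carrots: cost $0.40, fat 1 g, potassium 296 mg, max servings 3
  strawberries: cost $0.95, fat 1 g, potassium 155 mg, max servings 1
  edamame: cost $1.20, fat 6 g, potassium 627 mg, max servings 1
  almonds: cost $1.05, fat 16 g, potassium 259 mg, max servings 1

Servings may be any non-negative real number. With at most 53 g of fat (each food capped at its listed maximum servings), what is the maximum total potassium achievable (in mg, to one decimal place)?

Potassium per g fat: carrots 296, strawberries 155, edamame 104.5, almonds 16.19, peanut butter 13.78.
Take 3 servings of carrots: uses 3 g fat, +888.0 mg potassium (running total 888.0 mg).
Take 1 serving of strawberries: uses 1 g fat, +155.0 mg potassium (running total 1043.0 mg).
Take 1 serving of edamame: uses 6 g fat, +627.0 mg potassium (running total 1670.0 mg).
Take 1 serving of almonds: uses 16 g fat, +259.0 mg potassium (running total 1929.0 mg).
Take 1.5 servings of peanut butter: uses 27 g fat, +372.0 mg potassium (running total 2301.0 mg).
Greedy by best ratio exhausts the fat allowance optimally: 2301.0 mg.

2301.0 mg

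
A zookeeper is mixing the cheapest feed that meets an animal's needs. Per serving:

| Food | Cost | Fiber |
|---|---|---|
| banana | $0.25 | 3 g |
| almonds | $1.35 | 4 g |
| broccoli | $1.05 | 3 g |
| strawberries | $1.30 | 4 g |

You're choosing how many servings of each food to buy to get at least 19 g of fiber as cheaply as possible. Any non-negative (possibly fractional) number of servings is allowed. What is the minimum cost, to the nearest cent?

Cost per g of fiber: banana $0.0833, strawberries $0.3250, almonds $0.3375, broccoli $0.3500.
With no serving limits, use only banana: 19 g / 3 g = 6.333 servings × $0.25 = $1.58.

$1.58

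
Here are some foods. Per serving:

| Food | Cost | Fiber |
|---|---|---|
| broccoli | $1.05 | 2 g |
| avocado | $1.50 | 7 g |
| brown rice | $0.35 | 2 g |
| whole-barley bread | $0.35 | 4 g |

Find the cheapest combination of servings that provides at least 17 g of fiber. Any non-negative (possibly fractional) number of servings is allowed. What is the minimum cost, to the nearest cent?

Cost per g of fiber: whole-barley bread $0.0875, brown rice $0.1750, avocado $0.2143, broccoli $0.5250.
With no serving limits, use only whole-barley bread: 17 g / 4 g = 4.25 servings × $0.35 = $1.49.

$1.49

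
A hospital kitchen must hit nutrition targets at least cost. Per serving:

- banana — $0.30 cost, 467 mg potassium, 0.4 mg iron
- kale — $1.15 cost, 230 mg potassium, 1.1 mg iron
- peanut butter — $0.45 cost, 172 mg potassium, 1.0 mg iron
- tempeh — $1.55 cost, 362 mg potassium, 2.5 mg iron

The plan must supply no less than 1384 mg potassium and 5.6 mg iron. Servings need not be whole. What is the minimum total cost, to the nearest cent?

$2.65

Minimising a linear cost over {potassium ≥ 1384, iron ≥ 5.6, servings ≥ 0} — the optimum is at a vertex, using one or two foods.
banana only: max(1384/467, 5.6/0.4) = 14 servings → $4.20.
kale only: max(1384/230, 5.6/1.1) = 6.017 servings → $6.92.
peanut butter only: max(1384/172, 5.6/1.0) = 8.047 servings → $3.62.
tempeh only: max(1384/362, 5.6/2.5) = 3.823 servings → $5.93.
banana + kale with both tight: 0.5558 servings and 4.889 servings → $5.79.
banana + peanut butter with both tight: 1.057 servings and 5.177 servings → $2.65.
banana + tempeh with both tight: 1.401 servings and 2.016 servings → $3.54.
kale + peanut butter: the both-tight solution has a negative serving — not a feasible corner.
kale + tempeh: the both-tight solution has a negative serving — not a feasible corner.
peanut butter + tempeh: intersection lies outside the first quadrant.
The minimum over all feasible corners is $2.65.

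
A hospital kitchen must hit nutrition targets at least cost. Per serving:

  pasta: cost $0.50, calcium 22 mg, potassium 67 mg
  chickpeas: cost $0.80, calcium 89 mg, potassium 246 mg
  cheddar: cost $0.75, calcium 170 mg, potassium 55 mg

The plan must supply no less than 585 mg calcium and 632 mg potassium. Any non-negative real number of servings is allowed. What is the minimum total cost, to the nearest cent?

$3.41

Minimising a linear cost over {calcium ≥ 585, potassium ≥ 632, servings ≥ 0} — the optimum is at a vertex, using one or two foods.
pasta only: max(585/22, 632/67) = 26.59 servings → $13.30.
chickpeas only: max(585/89, 632/246) = 6.573 servings → $5.26.
cheddar only: max(585/170, 632/55) = 11.49 servings → $8.62.
pasta + chickpeas: intersection lies outside the first quadrant.
pasta + cheddar with both tight: 7.393 servings and 2.484 servings → $5.56.
chickpeas + cheddar with both tight: 2.038 servings and 2.374 servings → $3.41.
The minimum over all feasible corners is $3.41.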